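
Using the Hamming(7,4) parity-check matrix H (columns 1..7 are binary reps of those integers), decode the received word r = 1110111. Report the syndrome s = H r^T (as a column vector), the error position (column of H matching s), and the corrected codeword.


s = (1, 0, 0)^T, error position = 4, corrected codeword c = 1111111

Compute s = H r^T mod 2 one row at a time:
  s_1 = 0 + 1 + 1 + 1 = 3 ≡ 1 (mod 2).
  s_2 = 1 + 1 + 1 + 1 = 4 ≡ 0 (mod 2).
  s_3 = 1 + 1 + 1 + 1 = 4 ≡ 0 (mod 2).
s = (1, 0, 0)^T — this equals column 4 of H (binary 100), so error is at position 4.
Correct: flip bit 4 of r = 1110111 to get c = 1111111.


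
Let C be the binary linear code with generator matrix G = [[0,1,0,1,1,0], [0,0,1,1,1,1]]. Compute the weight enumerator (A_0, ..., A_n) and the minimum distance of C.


Weight distribution: A_0 = 1, A_3 = 2, A_4 = 1. Minimum distance d = 3.

Enumerate all 2^2 = 4 messages m ∈ F_2^2.
For each, compute codeword c = mG in F_2^6, then tally its weight.
  m = 00 → c = 000000, weight = 0.
  m = 10 → c = 010110, weight = 3.
  m = 01 → c = 001111, weight = 4.
  m = 11 → c = 011001, weight = 3.
Tally weights:
  weight 0: 1 codewords.
  weight 3: 2 codewords.
  weight 4: 1 codewords.
Minimum distance d = smallest w > 0 with A_w > 0 = 3.
Sanity: Σ A_w = 4 = 2^2 = 4 ✓.


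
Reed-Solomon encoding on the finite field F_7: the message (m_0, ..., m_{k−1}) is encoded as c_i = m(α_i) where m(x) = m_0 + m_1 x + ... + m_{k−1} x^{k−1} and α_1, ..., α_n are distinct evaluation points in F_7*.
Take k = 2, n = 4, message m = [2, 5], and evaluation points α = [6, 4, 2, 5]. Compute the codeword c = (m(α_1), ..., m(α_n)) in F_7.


c = [4, 1, 5, 6]

Message polynomial: m(x) = 2 + 5·x (mod 7).
For each evaluation point α_i, compute m(α_i) mod 7:
  α_1 = 6: Horner steps 5 → 4, so m(6) = 4.
  α_2 = 4: Horner steps 5 → 1, so m(4) = 1.
  α_3 = 2: Horner steps 5 → 5, so m(2) = 5.
  α_4 = 5: Horner steps 5 → 6, so m(5) = 6.
Codeword c = [4, 1, 5, 6] ∈ F_7^4.


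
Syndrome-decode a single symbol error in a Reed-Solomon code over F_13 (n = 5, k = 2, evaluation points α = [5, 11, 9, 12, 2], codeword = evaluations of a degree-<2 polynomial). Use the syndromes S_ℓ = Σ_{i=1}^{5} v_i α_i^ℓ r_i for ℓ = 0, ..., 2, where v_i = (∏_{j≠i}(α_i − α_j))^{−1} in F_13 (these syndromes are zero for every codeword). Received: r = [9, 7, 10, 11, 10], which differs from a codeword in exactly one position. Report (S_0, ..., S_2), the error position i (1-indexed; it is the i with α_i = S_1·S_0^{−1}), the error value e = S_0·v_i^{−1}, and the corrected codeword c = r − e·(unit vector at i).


S = (2, 5, 6), error at position 3, error magnitude e = 11, c = [9, 7, 12, 11, 10].

Step 1: column multipliers v_i = (∏_{j≠i}(α_i − α_j))^{−1} mod 13.
  i = 1 (α = 5): (5−11)(5−9)(5−12)(5−2) = (−6)·(−4)·(−7)·3 = −504 ≡ 3, so v_1 = 3^{−1} = 9 (mod 13).
  i = 2 (α = 11): (11−5)(11−9)(11−12)(11−2) = 6·2·(−1)·9 = −108 ≡ 9, so v_2 = 9^{−1} = 3 (mod 13).
  i = 3 (α = 9): (9−5)(9−11)(9−12)(9−2) = 4·(−2)·(−3)·7 = 168 ≡ 12, so v_3 = 12^{−1} = 12 (mod 13).
  i = 4 (α = 12): (12−5)(12−11)(12−9)(12−2) = 7·1·3·10 = 210 ≡ 2, so v_4 = 2^{−1} = 7 (mod 13).
  i = 5 (α = 2): (2−5)(2−11)(2−9)(2−12) = (−3)·(−9)·(−7)·(−10) = 1890 ≡ 5, so v_5 = 5^{−1} = 8 (mod 13).
  v = [9, 3, 12, 7, 8].
Step 2: syndromes of r = [9, 7, 10, 11, 10] (all sums mod 13).
  S_0 = Σ v_i r_i = 9·9 + 3·7 + 12·10 + 7·11 + 8·10 = 379 ≡ 2.
  S_1 = Σ v_i α_i r_i = 9·5·9 + 3·11·7 + 12·9·10 + 7·12·11 + 8·2·10 = 2800 ≡ 5.
  α_i^2 mod 13 = [12, 4, 3, 1, 4].
  S_2 = Σ v_i α_i^2 r_i = 9·12·9 + 3·4·7 + 12·3·10 + 7·1·11 + 8·4·10 = 1813 ≡ 6.
  S = (2, 5, 6) ≠ 0, so r is not a codeword (an error is present).
Step 3: locate the error. For a single error e at position i, S_ℓ = v_i·e·α_i^ℓ, so α_err = S_1/S_0.
  S_0^{−1} = 2^{−1} = 7 (mod 13), so α_err = 5·7 = 35 ≡ 9 = α_3. Error position i = 3.
  Consistency check: S_2/S_1 = 6·8 = 48 ≡ 9 = α_err ✓ (single-error assumption holds).
Step 4: error magnitude e = S_0/v_3 = S_0·∏_{j≠3}(α_3 − α_j) = 2·12 = 24 ≡ 11 (mod 13).
Step 5: correct position 3: c_3 = r_3 − e = 10 − 11 ≡ 12 (mod 13). Hence c = [9, 7, 12, 11, 10].
  Check: interpolating c through the α_i gives m(x) = 2 + 4·x (degree < 2) with m(α_i) = c_i for every i, so c is indeed a codeword.


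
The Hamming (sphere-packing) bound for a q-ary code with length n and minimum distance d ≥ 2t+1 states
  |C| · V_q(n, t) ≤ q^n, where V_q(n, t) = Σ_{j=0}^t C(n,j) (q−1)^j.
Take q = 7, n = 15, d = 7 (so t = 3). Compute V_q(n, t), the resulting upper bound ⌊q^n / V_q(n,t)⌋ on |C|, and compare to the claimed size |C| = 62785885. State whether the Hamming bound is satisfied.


V_q(n, t) = 102151, q^n = 4747561509943, Hamming bound = 46475918, |C| = 62785885 > bound (violated).

Step 1: Compute V_q(n, t) = Σ_{j=0}^3 C(n, j) (q−1)^j.
  j = 0: C(15,0)·(6)^0 = 1·1 = 1.
  j = 1: C(15,1)·(6)^1 = 15·6 = 90.
  j = 2: C(15,2)·(6)^2 = 105·36 = 3780.
  j = 3: C(15,3)·(6)^3 = 455·216 = 98280.
  V_q(n, t) = 1 + 90 + 3780 + 98280 = 102151.
Step 2: q^n = 7^15 = 4747561509943.
Step 3: Hamming bound ⌊q^n / V_q(n,t)⌋ = ⌊4747561509943/102151⌋ = 46475918.
Step 4: Compare |C| = 62785885 to 46475918: violated.
The claimed |C| lies above the Hamming bound, so no 7-ary code of length 15 with d ≥ 7 can have 62785885 codewords.


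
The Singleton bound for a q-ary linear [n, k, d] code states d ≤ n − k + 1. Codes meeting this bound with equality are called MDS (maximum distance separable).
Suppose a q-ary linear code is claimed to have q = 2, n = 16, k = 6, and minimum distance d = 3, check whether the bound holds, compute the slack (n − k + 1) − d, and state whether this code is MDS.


Singleton RHS = n − k + 1 = 11, slack = 8, bound satisfied, not MDS.

Singleton bound: d ≤ n − k + 1.
Here n = 16, k = 6, so n − k + 1 = 11.
Given d = 3, check d ≤ 11: YES.
Slack = (n − k + 1) − d = 8.
The code is NOT MDS (slack = 8 > 0).
Description: the claimed parameters are [16, 6, 3]_2; such a code would be non-MDS.


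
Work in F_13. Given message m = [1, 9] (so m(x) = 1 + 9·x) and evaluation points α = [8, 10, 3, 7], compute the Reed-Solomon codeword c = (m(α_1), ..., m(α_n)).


c = [8, 0, 2, 12]

Message polynomial: m(x) = 1 + 9·x (mod 13).
For each evaluation point α_i, compute m(α_i) mod 13:
  α_1 = 8: Horner steps 9 → 8, so m(8) = 8.
  α_2 = 10: Horner steps 9 → 0, so m(10) = 0.
  α_3 = 3: Horner steps 9 → 2, so m(3) = 2.
  α_4 = 7: Horner steps 9 → 12, so m(7) = 12.
Codeword c = [8, 0, 2, 12] ∈ F_13^4.


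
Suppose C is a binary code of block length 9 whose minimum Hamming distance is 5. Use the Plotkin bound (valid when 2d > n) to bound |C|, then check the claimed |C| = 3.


Plotkin bound M ≤ 10; given |C| = 3 ≤ bound (satisfied).

Check applicability: 2d = 10, n = 9.
2d − n = 1 > 0, so Plotkin applies.
Compute d/(2d−n) = 5/1 ≈ 5.0000.
⌊d/(2d−n)⌋ = 5.
Plotkin bound: M ≤ 2·5 = 10.
Given |C| = 3, check: satisfied.
This |C| is below the Plotkin bound.


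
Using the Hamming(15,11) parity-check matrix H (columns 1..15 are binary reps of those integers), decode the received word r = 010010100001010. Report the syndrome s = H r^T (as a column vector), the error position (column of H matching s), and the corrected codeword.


s = (0, 0, 1, 0)^T, error position = 2, corrected codeword c = 000010100001010

Compute s = H r^T mod 2 one row at a time:
  s_1 = 0 + 0 + 0 + 0 + 1 + 0 + 1 + 0 = 2 ≡ 0 (mod 2).
  s_2 = 0 + 1 + 0 + 1 + 1 + 0 + 1 + 0 = 4 ≡ 0 (mod 2).
  s_3 = 1 + 0 + 0 + 1 + 0 + 0 + 1 + 0 = 3 ≡ 1 (mod 2).
  s_4 = 0 + 0 + 1 + 1 + 0 + 0 + 0 + 0 = 2 ≡ 0 (mod 2).
s = (0, 0, 1, 0)^T — this equals column 2 of H (binary 0010), so error is at position 2.
Correct: flip bit 2 of r = 010010100001010 to get c = 000010100001010.


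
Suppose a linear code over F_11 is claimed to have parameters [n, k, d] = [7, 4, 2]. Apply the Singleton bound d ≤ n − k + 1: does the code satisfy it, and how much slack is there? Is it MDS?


Singleton RHS = n − k + 1 = 4, slack = 2, bound satisfied, not MDS.

Singleton bound: d ≤ n − k + 1.
Here n = 7, k = 4, so n − k + 1 = 4.
Given d = 2, check d ≤ 4: YES.
Slack = (n − k + 1) − d = 2.
The code is NOT MDS (slack = 2 > 0).
Description: the claimed parameters are [7, 4, 2]_11; such a code would be non-MDS.


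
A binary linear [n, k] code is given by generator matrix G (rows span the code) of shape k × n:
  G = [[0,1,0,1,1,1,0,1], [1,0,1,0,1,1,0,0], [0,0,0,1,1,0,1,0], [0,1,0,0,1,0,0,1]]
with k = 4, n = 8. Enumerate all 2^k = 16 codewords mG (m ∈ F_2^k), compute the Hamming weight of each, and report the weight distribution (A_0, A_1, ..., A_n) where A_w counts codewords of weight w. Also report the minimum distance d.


Weight distribution: A_0 = 1, A_2 = 1, A_3 = 4, A_4 = 4, A_5 = 4, A_6 = 1, A_8 = 1. Minimum distance d = 2.

Enumerate all 2^4 = 16 messages m ∈ F_2^4.
For each, compute codeword c = mG in F_2^8, then tally its weight.
  m = 0000 → c = 00000000, weight = 0.
  m = 1000 → c = 01011101, weight = 5.
  m = 0100 → c = 10101100, weight = 4.
  m = 1100 → c = 11110001, weight = 5.
  m = 0010 → c = 00011010, weight = 3.
  m = 1010 → c = 01000111, weight = 4.
  m = 0110 → c = 10110110, weight = 5.
  m = 1110 → c = 11101011, weight = 6.
  m = 0001 → c = 01001001, weight = 3.
  m = 1001 → c = 00010100, weight = 2.
  m = 0101 → c = 11100101, weight = 5.
  m = 1101 → c = 10111000, weight = 4.
  m = 0011 → c = 01010011, weight = 4.
  m = 1011 → c = 00001110, weight = 3.
  m = 0111 → c = 11111111, weight = 8.
  m = 1111 → c = 10100010, weight = 3.
Tally weights:
  weight 0: 1 codewords.
  weight 2: 1 codewords.
  weight 3: 4 codewords.
  weight 4: 4 codewords.
  weight 5: 4 codewords.
  weight 6: 1 codewords.
  weight 8: 1 codewords.
Minimum distance d = smallest w > 0 with A_w > 0 = 2.
Sanity: Σ A_w = 16 = 2^4 = 16 ✓.


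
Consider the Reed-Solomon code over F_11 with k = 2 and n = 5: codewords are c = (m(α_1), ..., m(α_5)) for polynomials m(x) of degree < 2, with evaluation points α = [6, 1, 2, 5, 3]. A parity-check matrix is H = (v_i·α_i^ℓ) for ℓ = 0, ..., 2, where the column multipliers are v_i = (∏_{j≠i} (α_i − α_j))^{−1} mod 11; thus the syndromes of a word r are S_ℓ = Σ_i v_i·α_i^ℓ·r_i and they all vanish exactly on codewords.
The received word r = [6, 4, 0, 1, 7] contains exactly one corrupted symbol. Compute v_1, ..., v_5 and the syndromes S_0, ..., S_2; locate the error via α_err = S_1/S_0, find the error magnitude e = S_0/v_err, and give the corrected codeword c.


S = (10, 6, 8), error at position 4, error magnitude e = 2, c = [6, 4, 0, 10, 7].

Step 1: column multipliers v_i = (∏_{j≠i}(α_i − α_j))^{−1} mod 11.
  i = 1 (α = 6): (6−1)(6−2)(6−5)(6−3) = 5·4·1·3 = 60 ≡ 5, so v_1 = 5^{−1} = 9 (mod 11).
  i = 2 (α = 1): (1−6)(1−2)(1−5)(1−3) = (−5)·(−1)·(−4)·(−2) = 40 ≡ 7, so v_2 = 7^{−1} = 8 (mod 11).
  i = 3 (α = 2): (2−6)(2−1)(2−5)(2−3) = (−4)·1·(−3)·(−1) = −12 ≡ 10, so v_3 = 10^{−1} = 10 (mod 11).
  i = 4 (α = 5): (5−6)(5−1)(5−2)(5−3) = (−1)·4·3·2 = −24 ≡ 9, so v_4 = 9^{−1} = 5 (mod 11).
  i = 5 (α = 3): (3−6)(3−1)(3−2)(3−5) = (−3)·2·1·(−2) = 12 ≡ 1, so v_5 = 1^{−1} = 1 (mod 11).
  v = [9, 8, 10, 5, 1].
Step 2: syndromes of r = [6, 4, 0, 1, 7] (all sums mod 11).
  S_0 = Σ v_i r_i = 9·6 + 8·4 + 10·0 + 5·1 + 1·7 = 98 ≡ 10.
  S_1 = Σ v_i α_i r_i = 9·6·6 + 8·1·4 + 10·2·0 + 5·5·1 + 1·3·7 = 402 ≡ 6.
  α_i^2 mod 11 = [3, 1, 4, 3, 9].
  S_2 = Σ v_i α_i^2 r_i = 9·3·6 + 8·1·4 + 10·4·0 + 5·3·1 + 1·9·7 = 272 ≡ 8.
  S = (10, 6, 8) ≠ 0, so r is not a codeword (an error is present).
Step 3: locate the error. For a single error e at position i, S_ℓ = v_i·e·α_i^ℓ, so α_err = S_1/S_0.
  S_0^{−1} = 10^{−1} = 10 (mod 11), so α_err = 6·10 = 60 ≡ 5 = α_4. Error position i = 4.
  Consistency check: S_2/S_1 = 8·2 = 16 ≡ 5 = α_err ✓ (single-error assumption holds).
Step 4: error magnitude e = S_0/v_4 = S_0·∏_{j≠4}(α_4 − α_j) = 10·9 = 90 ≡ 2 (mod 11).
Step 5: correct position 4: c_4 = r_4 − e = 1 − 2 ≡ 10 (mod 11). Hence c = [6, 4, 0, 10, 7].
  Check: interpolating c through the α_i gives m(x) = 8 + 7·x (degree < 2) with m(α_i) = c_i for every i, so c is indeed a codeword.


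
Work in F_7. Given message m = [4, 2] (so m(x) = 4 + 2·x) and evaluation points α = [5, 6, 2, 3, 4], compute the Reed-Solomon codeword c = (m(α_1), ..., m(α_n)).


c = [0, 2, 1, 3, 5]

Message polynomial: m(x) = 4 + 2·x (mod 7).
For each evaluation point α_i, compute m(α_i) mod 7:
  α_1 = 5: Horner steps 2 → 0, so m(5) = 0.
  α_2 = 6: Horner steps 2 → 2, so m(6) = 2.
  α_3 = 2: Horner steps 2 → 1, so m(2) = 1.
  α_4 = 3: Horner steps 2 → 3, so m(3) = 3.
  α_5 = 4: Horner steps 2 → 5, so m(4) = 5.
Codeword c = [0, 2, 1, 3, 5] ∈ F_7^5.


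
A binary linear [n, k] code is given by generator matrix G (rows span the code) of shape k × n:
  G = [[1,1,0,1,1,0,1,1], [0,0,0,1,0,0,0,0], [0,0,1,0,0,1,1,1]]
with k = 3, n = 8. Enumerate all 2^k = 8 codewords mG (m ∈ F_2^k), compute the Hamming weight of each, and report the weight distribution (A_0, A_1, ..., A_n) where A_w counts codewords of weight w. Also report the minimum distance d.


Weight distribution: A_0 = 1, A_1 = 1, A_4 = 1, A_5 = 3, A_6 = 2. Minimum distance d = 1.

Enumerate all 2^3 = 8 messages m ∈ F_2^3.
For each, compute codeword c = mG in F_2^8, then tally its weight.
  m = 000 → c = 00000000, weight = 0.
  m = 100 → c = 11011011, weight = 6.
  m = 010 → c = 00010000, weight = 1.
  m = 110 → c = 11001011, weight = 5.
  m = 001 → c = 00100111, weight = 4.
  m = 101 → c = 11111100, weight = 6.
  m = 011 → c = 00110111, weight = 5.
  m = 111 → c = 11101100, weight = 5.
Tally weights:
  weight 0: 1 codewords.
  weight 1: 1 codewords.
  weight 4: 1 codewords.
  weight 5: 3 codewords.
  weight 6: 2 codewords.
Minimum distance d = smallest w > 0 with A_w > 0 = 1.
Sanity: Σ A_w = 8 = 2^3 = 8 ✓.


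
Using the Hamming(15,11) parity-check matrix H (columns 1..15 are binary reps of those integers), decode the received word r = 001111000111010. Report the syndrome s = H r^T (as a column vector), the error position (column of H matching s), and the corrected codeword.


s = (0, 1, 1, 1)^T, error position = 7, corrected codeword c = 001111100111010

Compute s = H r^T mod 2 one row at a time:
  s_1 = 0 + 0 + 1 + 1 + 1 + 0 + 1 + 0 = 4 ≡ 0 (mod 2).
  s_2 = 1 + 1 + 1 + 0 + 1 + 0 + 1 + 0 = 5 ≡ 1 (mod 2).
  s_3 = 0 + 1 + 1 + 0 + 1 + 1 + 1 + 0 = 5 ≡ 1 (mod 2).
  s_4 = 0 + 1 + 1 + 0 + 0 + 1 + 0 + 0 = 3 ≡ 1 (mod 2).
s = (0, 1, 1, 1)^T — this equals column 7 of H (binary 0111), so error is at position 7.
Correct: flip bit 7 of r = 001111000111010 to get c = 001111100111010.


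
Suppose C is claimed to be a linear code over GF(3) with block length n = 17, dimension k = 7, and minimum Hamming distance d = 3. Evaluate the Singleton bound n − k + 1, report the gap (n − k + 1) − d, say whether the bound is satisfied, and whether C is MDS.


Singleton RHS = n − k + 1 = 11, slack = 8, bound satisfied, not MDS.

Singleton bound: d ≤ n − k + 1.
Here n = 17, k = 7, so n − k + 1 = 11.
Given d = 3, check d ≤ 11: YES.
Slack = (n − k + 1) − d = 8.
The code is NOT MDS (slack = 8 > 0).
Description: the claimed parameters are [17, 7, 3]_3; such a code would be non-MDS.


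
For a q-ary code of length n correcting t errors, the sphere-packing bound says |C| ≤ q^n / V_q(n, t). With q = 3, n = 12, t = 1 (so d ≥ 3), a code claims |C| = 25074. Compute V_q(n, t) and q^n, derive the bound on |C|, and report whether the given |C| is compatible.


V_q(n, t) = 25, q^n = 531441, Hamming bound = 21257, |C| = 25074 > bound (violated).

Step 1: Compute V_q(n, t) = Σ_{j=0}^1 C(n, j) (q−1)^j.
  j = 0: C(12,0)·(2)^0 = 1·1 = 1.
  j = 1: C(12,1)·(2)^1 = 12·2 = 24.
  V_q(n, t) = 1 + 24 = 25.
Step 2: q^n = 3^12 = 531441.
Step 3: Hamming bound ⌊q^n / V_q(n,t)⌋ = ⌊531441/25⌋ = 21257.
Step 4: Compare |C| = 25074 to 21257: violated.
The claimed |C| lies above the Hamming bound, so no 3-ary code of length 12 with d ≥ 3 can have 25074 codewords.


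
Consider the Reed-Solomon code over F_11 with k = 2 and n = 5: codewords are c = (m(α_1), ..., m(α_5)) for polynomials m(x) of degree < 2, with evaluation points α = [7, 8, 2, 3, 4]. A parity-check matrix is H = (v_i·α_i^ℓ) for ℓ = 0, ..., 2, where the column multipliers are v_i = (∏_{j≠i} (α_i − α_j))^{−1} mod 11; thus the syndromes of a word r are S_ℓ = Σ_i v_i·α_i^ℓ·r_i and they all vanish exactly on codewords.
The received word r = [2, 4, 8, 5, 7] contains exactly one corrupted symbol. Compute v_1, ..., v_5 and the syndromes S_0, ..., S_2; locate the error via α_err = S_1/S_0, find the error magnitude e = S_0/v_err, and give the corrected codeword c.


S = (1, 2, 4), error at position 3, error magnitude e = 5, c = [2, 4, 3, 5, 7].

Step 1: column multipliers v_i = (∏_{j≠i}(α_i − α_j))^{−1} mod 11.
  i = 1 (α = 7): (7−8)(7−2)(7−3)(7−4) = (−1)·5·4·3 = −60 ≡ 6, so v_1 = 6^{−1} = 2 (mod 11).
  i = 2 (α = 8): (8−7)(8−2)(8−3)(8−4) = 1·6·5·4 = 120 ≡ 10, so v_2 = 10^{−1} = 10 (mod 11).
  i = 3 (α = 2): (2−7)(2−8)(2−3)(2−4) = (−5)·(−6)·(−1)·(−2) = 60 ≡ 5, so v_3 = 5^{−1} = 9 (mod 11).
  i = 4 (α = 3): (3−7)(3−8)(3−2)(3−4) = (−4)·(−5)·1·(−1) = −20 ≡ 2, so v_4 = 2^{−1} = 6 (mod 11).
  i = 5 (α = 4): (4−7)(4−8)(4−2)(4−3) = (−3)·(−4)·2·1 = 24 ≡ 2, so v_5 = 2^{−1} = 6 (mod 11).
  v = [2, 10, 9, 6, 6].
Step 2: syndromes of r = [2, 4, 8, 5, 7] (all sums mod 11).
  S_0 = Σ v_i r_i = 2·2 + 10·4 + 9·8 + 6·5 + 6·7 = 188 ≡ 1.
  S_1 = Σ v_i α_i r_i = 2·7·2 + 10·8·4 + 9·2·8 + 6·3·5 + 6·4·7 = 750 ≡ 2.
  α_i^2 mod 11 = [5, 9, 4, 9, 5].
  S_2 = Σ v_i α_i^2 r_i = 2·5·2 + 10·9·4 + 9·4·8 + 6·9·5 + 6·5·7 = 1148 ≡ 4.
  S = (1, 2, 4) ≠ 0, so r is not a codeword (an error is present).
Step 3: locate the error. For a single error e at position i, S_ℓ = v_i·e·α_i^ℓ, so α_err = S_1/S_0.
  S_0^{−1} = 1^{−1} = 1 (mod 11), so α_err = 2·1 = 2 ≡ 2 = α_3. Error position i = 3.
  Consistency check: S_2/S_1 = 4·6 = 24 ≡ 2 = α_err ✓ (single-error assumption holds).
Step 4: error magnitude e = S_0/v_3 = S_0·∏_{j≠3}(α_3 − α_j) = 1·5 = 5 ≡ 5 (mod 11).
Step 5: correct position 3: c_3 = r_3 − e = 8 − 5 ≡ 3 (mod 11). Hence c = [2, 4, 3, 5, 7].
  Check: interpolating c through the α_i gives m(x) = 10 + 2·x (degree < 2) with m(α_i) = c_i for every i, so c is indeed a codeword.


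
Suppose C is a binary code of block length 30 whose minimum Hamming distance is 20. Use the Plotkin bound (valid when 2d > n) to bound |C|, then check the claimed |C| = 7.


Plotkin bound M ≤ 4; given |C| = 7 > bound (violated).

Check applicability: 2d = 40, n = 30.
2d − n = 10 > 0, so Plotkin applies.
Compute d/(2d−n) = 20/10 ≈ 2.0000.
⌊d/(2d−n)⌋ = 2.
Plotkin bound: M ≤ 2·2 = 4.
Given |C| = 7, check: VIOLATED.
This |C| is above the Plotkin bound, so no binary code with n = 30, d = 20 and 7 codewords exists.


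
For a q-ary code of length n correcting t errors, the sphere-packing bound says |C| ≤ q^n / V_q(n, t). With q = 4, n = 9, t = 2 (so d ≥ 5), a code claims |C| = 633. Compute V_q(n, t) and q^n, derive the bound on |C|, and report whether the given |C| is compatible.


V_q(n, t) = 352, q^n = 262144, Hamming bound = 744, |C| = 633 ≤ bound (satisfied).

Step 1: Compute V_q(n, t) = Σ_{j=0}^2 C(n, j) (q−1)^j.
  j = 0: C(9,0)·(3)^0 = 1·1 = 1.
  j = 1: C(9,1)·(3)^1 = 9·3 = 27.
  j = 2: C(9,2)·(3)^2 = 36·9 = 324.
  V_q(n, t) = 1 + 27 + 324 = 352.
Step 2: q^n = 4^9 = 262144.
Step 3: Hamming bound ⌊q^n / V_q(n,t)⌋ = ⌊262144/352⌋ = 744.
Step 4: Compare |C| = 633 to 744: satisfied.
The claimed |C| lies below the Hamming bound.


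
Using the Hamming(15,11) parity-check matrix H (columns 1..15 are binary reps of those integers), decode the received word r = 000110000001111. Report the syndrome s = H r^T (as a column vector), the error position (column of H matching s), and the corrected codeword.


s = (0, 0, 0, 1)^T, error position = 1, corrected codeword c = 100110000001111

Compute s = H r^T mod 2 one row at a time:
  s_1 = 0 + 0 + 0 + 0 + 1 + 1 + 1 + 1 = 4 ≡ 0 (mod 2).
  s_2 = 1 + 1 + 0 + 0 + 1 + 1 + 1 + 1 = 6 ≡ 0 (mod 2).
  s_3 = 0 + 0 + 0 + 0 + 0 + 0 + 1 + 1 = 2 ≡ 0 (mod 2).
  s_4 = 0 + 0 + 1 + 0 + 0 + 0 + 1 + 1 = 3 ≡ 1 (mod 2).
s = (0, 0, 0, 1)^T — this equals column 1 of H (binary 0001), so error is at position 1.
Correct: flip bit 1 of r = 000110000001111 to get c = 100110000001111.


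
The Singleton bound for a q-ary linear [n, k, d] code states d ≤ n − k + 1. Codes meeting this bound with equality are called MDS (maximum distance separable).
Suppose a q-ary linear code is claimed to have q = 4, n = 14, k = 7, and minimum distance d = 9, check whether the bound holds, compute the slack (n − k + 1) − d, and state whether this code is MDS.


Singleton RHS = n − k + 1 = 8, slack = -1, bound violated (no such code; not MDS).

Singleton bound: d ≤ n − k + 1.
Here n = 14, k = 7, so n − k + 1 = 8.
Given d = 9, check d ≤ 8: NO.
Slack = (n − k + 1) − d = -1.
The slack is negative: d = 9 exceeds n − k + 1 = 8 by 1, so the Singleton bound is violated and no linear [14, 7, 9]_4 code can exist. In particular it is not MDS (MDS requires d = n − k + 1 exactly).
Description: the claimed parameters are [14, 7, 9]_4; such a code would be impossible (violates the Singleton bound).


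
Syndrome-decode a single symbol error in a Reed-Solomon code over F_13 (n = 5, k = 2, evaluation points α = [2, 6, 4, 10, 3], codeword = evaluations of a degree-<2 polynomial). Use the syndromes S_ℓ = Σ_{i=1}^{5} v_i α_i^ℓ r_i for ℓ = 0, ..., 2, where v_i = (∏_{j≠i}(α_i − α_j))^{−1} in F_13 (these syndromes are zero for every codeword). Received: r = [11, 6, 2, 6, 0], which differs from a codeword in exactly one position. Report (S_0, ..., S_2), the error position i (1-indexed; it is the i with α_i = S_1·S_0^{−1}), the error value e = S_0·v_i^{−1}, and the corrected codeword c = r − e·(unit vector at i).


S = (1, 10, 9), error at position 4, error magnitude e = 5, c = [11, 6, 2, 1, 0].

Step 1: column multipliers v_i = (∏_{j≠i}(α_i − α_j))^{−1} mod 13.
  i = 1 (α = 2): (2−6)(2−4)(2−10)(2−3) = (−4)·(−2)·(−8)·(−1) = 64 ≡ 12, so v_1 = 12^{−1} = 12 (mod 13).
  i = 2 (α = 6): (6−2)(6−4)(6−10)(6−3) = 4·2·(−4)·3 = −96 ≡ 8, so v_2 = 8^{−1} = 5 (mod 13).
  i = 3 (α = 4): (4−2)(4−6)(4−10)(4−3) = 2·(−2)·(−6)·1 = 24 ≡ 11, so v_3 = 11^{−1} = 6 (mod 13).
  i = 4 (α = 10): (10−2)(10−6)(10−4)(10−3) = 8·4·6·7 = 1344 ≡ 5, so v_4 = 5^{−1} = 8 (mod 13).
  i = 5 (α = 3): (3−2)(3−6)(3−4)(3−10) = 1·(−3)·(−1)·(−7) = −21 ≡ 5, so v_5 = 5^{−1} = 8 (mod 13).
  v = [12, 5, 6, 8, 8].
Step 2: syndromes of r = [11, 6, 2, 6, 0] (all sums mod 13).
  S_0 = Σ v_i r_i = 12·11 + 5·6 + 6·2 + 8·6 + 8·0 = 222 ≡ 1.
  S_1 = Σ v_i α_i r_i = 12·2·11 + 5·6·6 + 6·4·2 + 8·10·6 + 8·3·0 = 972 ≡ 10.
  α_i^2 mod 13 = [4, 10, 3, 9, 9].
  S_2 = Σ v_i α_i^2 r_i = 12·4·11 + 5·10·6 + 6·3·2 + 8·9·6 + 8·9·0 = 1296 ≡ 9.
  S = (1, 10, 9) ≠ 0, so r is not a codeword (an error is present).
Step 3: locate the error. For a single error e at position i, S_ℓ = v_i·e·α_i^ℓ, so α_err = S_1/S_0.
  S_0^{−1} = 1^{−1} = 1 (mod 13), so α_err = 10·1 = 10 ≡ 10 = α_4. Error position i = 4.
  Consistency check: S_2/S_1 = 9·4 = 36 ≡ 10 = α_err ✓ (single-error assumption holds).
Step 4: error magnitude e = S_0/v_4 = S_0·∏_{j≠4}(α_4 − α_j) = 1·5 = 5 ≡ 5 (mod 13).
Step 5: correct position 4: c_4 = r_4 − e = 6 − 5 ≡ 1 (mod 13). Hence c = [11, 6, 2, 1, 0].
  Check: interpolating c through the α_i gives m(x) = 7 + 2·x (degree < 2) with m(α_i) = c_i for every i, so c is indeed a codeword.


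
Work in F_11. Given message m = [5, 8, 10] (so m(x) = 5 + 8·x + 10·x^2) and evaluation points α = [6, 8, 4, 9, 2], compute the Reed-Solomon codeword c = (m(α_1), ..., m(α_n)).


c = [6, 5, 10, 7, 6]

Message polynomial: m(x) = 5 + 8·x + 10·x^2 (mod 11).
For each evaluation point α_i, compute m(α_i) mod 11:
  α_1 = 6: Horner steps 10 → 2 → 6, so m(6) = 6.
  α_2 = 8: Horner steps 10 → 0 → 5, so m(8) = 5.
  α_3 = 4: Horner steps 10 → 4 → 10, so m(4) = 10.
  α_4 = 9: Horner steps 10 → 10 → 7, so m(9) = 7.
  α_5 = 2: Horner steps 10 → 6 → 6, so m(2) = 6.
Codeword c = [6, 5, 10, 7, 6] ∈ F_11^5.


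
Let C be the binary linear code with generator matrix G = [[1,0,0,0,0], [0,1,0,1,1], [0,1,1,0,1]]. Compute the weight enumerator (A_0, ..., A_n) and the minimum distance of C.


Weight distribution: A_0 = 1, A_1 = 1, A_2 = 1, A_3 = 3, A_4 = 2. Minimum distance d = 1.

Enumerate all 2^3 = 8 messages m ∈ F_2^3.
For each, compute codeword c = mG in F_2^5, then tally its weight.
  m = 000 → c = 00000, weight = 0.
  m = 100 → c = 10000, weight = 1.
  m = 010 → c = 01011, weight = 3.
  m = 110 → c = 11011, weight = 4.
  m = 001 → c = 01101, weight = 3.
  m = 101 → c = 11101, weight = 4.
  m = 011 → c = 00110, weight = 2.
  m = 111 → c = 10110, weight = 3.
Tally weights:
  weight 0: 1 codewords.
  weight 1: 1 codewords.
  weight 2: 1 codewords.
  weight 3: 3 codewords.
  weight 4: 2 codewords.
Minimum distance d = smallest w > 0 with A_w > 0 = 1.
Sanity: Σ A_w = 8 = 2^3 = 8 ✓.


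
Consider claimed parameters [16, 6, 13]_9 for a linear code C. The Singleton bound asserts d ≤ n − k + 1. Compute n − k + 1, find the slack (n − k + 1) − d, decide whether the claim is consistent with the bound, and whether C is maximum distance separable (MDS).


Singleton RHS = n − k + 1 = 11, slack = -2, bound violated (no such code; not MDS).

Singleton bound: d ≤ n − k + 1.
Here n = 16, k = 6, so n − k + 1 = 11.
Given d = 13, check d ≤ 11: NO.
Slack = (n − k + 1) − d = -2.
The slack is negative: d = 13 exceeds n − k + 1 = 11 by 2, so the Singleton bound is violated and no linear [16, 6, 13]_9 code can exist. In particular it is not MDS (MDS requires d = n − k + 1 exactly).
Description: the claimed parameters are [16, 6, 13]_9; such a code would be impossible (violates the Singleton bound).


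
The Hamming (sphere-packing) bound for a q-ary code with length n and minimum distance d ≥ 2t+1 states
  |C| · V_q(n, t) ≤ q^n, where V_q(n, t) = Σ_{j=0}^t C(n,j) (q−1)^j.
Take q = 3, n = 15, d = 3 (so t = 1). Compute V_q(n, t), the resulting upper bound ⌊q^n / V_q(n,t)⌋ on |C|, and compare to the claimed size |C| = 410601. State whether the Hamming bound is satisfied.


V_q(n, t) = 31, q^n = 14348907, Hamming bound = 462867, |C| = 410601 ≤ bound (satisfied).

Step 1: Compute V_q(n, t) = Σ_{j=0}^1 C(n, j) (q−1)^j.
  j = 0: C(15,0)·(2)^0 = 1·1 = 1.
  j = 1: C(15,1)·(2)^1 = 15·2 = 30.
  V_q(n, t) = 1 + 30 = 31.
Step 2: q^n = 3^15 = 14348907.
Step 3: Hamming bound ⌊q^n / V_q(n,t)⌋ = ⌊14348907/31⌋ = 462867.
Step 4: Compare |C| = 410601 to 462867: satisfied.
The claimed |C| lies below the Hamming bound.


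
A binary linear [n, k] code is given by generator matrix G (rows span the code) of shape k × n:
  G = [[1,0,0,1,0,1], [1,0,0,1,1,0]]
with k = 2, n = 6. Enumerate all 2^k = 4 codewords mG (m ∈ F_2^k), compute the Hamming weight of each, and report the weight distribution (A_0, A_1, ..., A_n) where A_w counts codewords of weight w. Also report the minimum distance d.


Weight distribution: A_0 = 1, A_2 = 1, A_3 = 2. Minimum distance d = 2.

Enumerate all 2^2 = 4 messages m ∈ F_2^2.
For each, compute codeword c = mG in F_2^6, then tally its weight.
  m = 00 → c = 000000, weight = 0.
  m = 10 → c = 100101, weight = 3.
  m = 01 → c = 100110, weight = 3.
  m = 11 → c = 000011, weight = 2.
Tally weights:
  weight 0: 1 codewords.
  weight 2: 1 codewords.
  weight 3: 2 codewords.
Minimum distance d = smallest w > 0 with A_w > 0 = 2.
Sanity: Σ A_w = 4 = 2^2 = 4 ✓.


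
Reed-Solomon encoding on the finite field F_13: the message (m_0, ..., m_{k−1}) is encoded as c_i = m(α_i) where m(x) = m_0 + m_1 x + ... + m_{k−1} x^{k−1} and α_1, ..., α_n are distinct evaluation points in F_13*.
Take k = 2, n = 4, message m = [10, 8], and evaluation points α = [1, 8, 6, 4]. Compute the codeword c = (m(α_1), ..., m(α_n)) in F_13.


c = [5, 9, 6, 3]

Message polynomial: m(x) = 10 + 8·x (mod 13).
For each evaluation point α_i, compute m(α_i) mod 13:
  α_1 = 1: Horner steps 8 → 5, so m(1) = 5.
  α_2 = 8: Horner steps 8 → 9, so m(8) = 9.
  α_3 = 6: Horner steps 8 → 6, so m(6) = 6.
  α_4 = 4: Horner steps 8 → 3, so m(4) = 3.
Codeword c = [5, 9, 6, 3] ∈ F_13^4.


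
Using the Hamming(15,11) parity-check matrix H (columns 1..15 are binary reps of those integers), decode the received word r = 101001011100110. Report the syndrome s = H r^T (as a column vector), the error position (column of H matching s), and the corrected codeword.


s = (1, 1, 0, 0)^T, error position = 12, corrected codeword c = 101001011101110

Compute s = H r^T mod 2 one row at a time:
  s_1 = 1 + 1 + 1 + 0 + 0 + 1 + 1 + 0 = 5 ≡ 1 (mod 2).
  s_2 = 0 + 0 + 1 + 0 + 0 + 1 + 1 + 0 = 3 ≡ 1 (mod 2).
  s_3 = 0 + 1 + 1 + 0 + 1 + 0 + 1 + 0 = 4 ≡ 0 (mod 2).
  s_4 = 1 + 1 + 0 + 0 + 1 + 0 + 1 + 0 = 4 ≡ 0 (mod 2).
s = (1, 1, 0, 0)^T — this equals column 12 of H (binary 1100), so error is at position 12.
Correct: flip bit 12 of r = 101001011100110 to get c = 101001011101110.


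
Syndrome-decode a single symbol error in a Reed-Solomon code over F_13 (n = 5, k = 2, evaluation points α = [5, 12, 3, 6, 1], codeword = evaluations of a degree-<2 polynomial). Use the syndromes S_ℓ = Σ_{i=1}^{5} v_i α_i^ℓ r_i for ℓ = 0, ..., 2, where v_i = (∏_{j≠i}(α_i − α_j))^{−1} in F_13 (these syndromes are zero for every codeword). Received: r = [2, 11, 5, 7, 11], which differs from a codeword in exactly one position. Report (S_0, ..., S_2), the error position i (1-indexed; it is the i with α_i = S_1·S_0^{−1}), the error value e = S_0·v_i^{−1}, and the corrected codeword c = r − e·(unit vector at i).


S = (5, 5, 5), error at position 5, error magnitude e = 3, c = [2, 11, 5, 7, 8].

Step 1: column multipliers v_i = (∏_{j≠i}(α_i − α_j))^{−1} mod 13.
  i = 1 (α = 5): (5−12)(5−3)(5−6)(5−1) = (−7)·2·(−1)·4 = 56 ≡ 4, so v_1 = 4^{−1} = 10 (mod 13).
  i = 2 (α = 12): (12−5)(12−3)(12−6)(12−1) = 7·9·6·11 = 4158 ≡ 11, so v_2 = 11^{−1} = 6 (mod 13).
  i = 3 (α = 3): (3−5)(3−12)(3−6)(3−1) = (−2)·(−9)·(−3)·2 = −108 ≡ 9, so v_3 = 9^{−1} = 3 (mod 13).
  i = 4 (α = 6): (6−5)(6−12)(6−3)(6−1) = 1·(−6)·3·5 = −90 ≡ 1, so v_4 = 1^{−1} = 1 (mod 13).
  i = 5 (α = 1): (1−5)(1−12)(1−3)(1−6) = (−4)·(−11)·(−2)·(−5) = 440 ≡ 11, so v_5 = 11^{−1} = 6 (mod 13).
  v = [10, 6, 3, 1, 6].
Step 2: syndromes of r = [2, 11, 5, 7, 11] (all sums mod 13).
  S_0 = Σ v_i r_i = 10·2 + 6·11 + 3·5 + 1·7 + 6·11 = 174 ≡ 5.
  S_1 = Σ v_i α_i r_i = 10·5·2 + 6·12·11 + 3·3·5 + 1·6·7 + 6·1·11 = 1045 ≡ 5.
  α_i^2 mod 13 = [12, 1, 9, 10, 1].
  S_2 = Σ v_i α_i^2 r_i = 10·12·2 + 6·1·11 + 3·9·5 + 1·10·7 + 6·1·11 = 577 ≡ 5.
  S = (5, 5, 5) ≠ 0, so r is not a codeword (an error is present).
Step 3: locate the error. For a single error e at position i, S_ℓ = v_i·e·α_i^ℓ, so α_err = S_1/S_0.
  S_0^{−1} = 5^{−1} = 8 (mod 13), so α_err = 5·8 = 40 ≡ 1 = α_5. Error position i = 5.
  Consistency check: S_2/S_1 = 5·8 = 40 ≡ 1 = α_err ✓ (single-error assumption holds).
Step 4: error magnitude e = S_0/v_5 = S_0·∏_{j≠5}(α_5 − α_j) = 5·11 = 55 ≡ 3 (mod 13).
Step 5: correct position 5: c_5 = r_5 − e = 11 − 3 ≡ 8 (mod 13). Hence c = [2, 11, 5, 7, 8].
  Check: interpolating c through the α_i gives m(x) = 3 + 5·x (degree < 2) with m(α_i) = c_i for every i, so c is indeed a codeword.


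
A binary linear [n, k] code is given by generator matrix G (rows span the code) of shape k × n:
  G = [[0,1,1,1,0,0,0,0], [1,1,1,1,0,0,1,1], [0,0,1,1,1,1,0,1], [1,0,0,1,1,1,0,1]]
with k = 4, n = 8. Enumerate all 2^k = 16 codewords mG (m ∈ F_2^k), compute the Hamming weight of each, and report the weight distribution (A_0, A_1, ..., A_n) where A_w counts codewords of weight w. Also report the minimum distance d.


Weight distribution: A_0 = 1, A_2 = 1, A_3 = 4, A_4 = 3, A_5 = 4, A_6 = 3. Minimum distance d = 2.

Enumerate all 2^4 = 16 messages m ∈ F_2^4.
For each, compute codeword c = mG in F_2^8, then tally its weight.
  m = 0000 → c = 00000000, weight = 0.
  m = 1000 → c = 01110000, weight = 3.
  m = 0100 → c = 11110011, weight = 6.
  m = 1100 → c = 10000011, weight = 3.
  m = 0010 → c = 00111101, weight = 5.
  m = 1010 → c = 01001101, weight = 4.
  m = 0110 → c = 11001110, weight = 5.
  m = 1110 → c = 10111110, weight = 6.
  m = 0001 → c = 10011101, weight = 5.
  m = 1001 → c = 11101101, weight = 6.
  m = 0101 → c = 01101110, weight = 5.
  m = 1101 → c = 00011110, weight = 4.
  m = 0011 → c = 10100000, weight = 2.
  m = 1011 → c = 11010000, weight = 3.
  m = 0111 → c = 01010011, weight = 4.
  m = 1111 → c = 00100011, weight = 3.
Tally weights:
  weight 0: 1 codewords.
  weight 2: 1 codewords.
  weight 3: 4 codewords.
  weight 4: 3 codewords.
  weight 5: 4 codewords.
  weight 6: 3 codewords.
Minimum distance d = smallest w > 0 with A_w > 0 = 2.
Sanity: Σ A_w = 16 = 2^4 = 16 ✓.


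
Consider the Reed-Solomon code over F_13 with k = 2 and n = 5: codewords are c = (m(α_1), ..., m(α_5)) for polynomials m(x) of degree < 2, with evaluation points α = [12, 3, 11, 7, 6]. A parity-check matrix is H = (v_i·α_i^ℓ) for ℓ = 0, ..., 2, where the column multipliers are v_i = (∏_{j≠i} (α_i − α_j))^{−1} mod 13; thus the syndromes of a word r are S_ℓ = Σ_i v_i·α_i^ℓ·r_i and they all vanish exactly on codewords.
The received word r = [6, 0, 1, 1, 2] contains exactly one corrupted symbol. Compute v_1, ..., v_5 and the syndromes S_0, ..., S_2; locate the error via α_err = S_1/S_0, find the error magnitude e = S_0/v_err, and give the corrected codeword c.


S = (10, 5, 9), error at position 4, error magnitude e = 7, c = [6, 0, 1, 7, 2].

Step 1: column multipliers v_i = (∏_{j≠i}(α_i − α_j))^{−1} mod 13.
  i = 1 (α = 12): (12−3)(12−11)(12−7)(12−6) = 9·1·5·6 = 270 ≡ 10, so v_1 = 10^{−1} = 4 (mod 13).
  i = 2 (α = 3): (3−12)(3−11)(3−7)(3−6) = (−9)·(−8)·(−4)·(−3) = 864 ≡ 6, so v_2 = 6^{−1} = 11 (mod 13).
  i = 3 (α = 11): (11−12)(11−3)(11−7)(11−6) = (−1)·8·4·5 = −160 ≡ 9, so v_3 = 9^{−1} = 3 (mod 13).
  i = 4 (α = 7): (7−12)(7−3)(7−11)(7−6) = (−5)·4·(−4)·1 = 80 ≡ 2, so v_4 = 2^{−1} = 7 (mod 13).
  i = 5 (α = 6): (6−12)(6−3)(6−11)(6−7) = (−6)·3·(−5)·(−1) = −90 ≡ 1, so v_5 = 1^{−1} = 1 (mod 13).
  v = [4, 11, 3, 7, 1].
Step 2: syndromes of r = [6, 0, 1, 1, 2] (all sums mod 13).
  S_0 = Σ v_i r_i = 4·6 + 11·0 + 3·1 + 7·1 + 1·2 = 36 ≡ 10.
  S_1 = Σ v_i α_i r_i = 4·12·6 + 11·3·0 + 3·11·1 + 7·7·1 + 1·6·2 = 382 ≡ 5.
  α_i^2 mod 13 = [1, 9, 4, 10, 10].
  S_2 = Σ v_i α_i^2 r_i = 4·1·6 + 11·9·0 + 3·4·1 + 7·10·1 + 1·10·2 = 126 ≡ 9.
  S = (10, 5, 9) ≠ 0, so r is not a codeword (an error is present).
Step 3: locate the error. For a single error e at position i, S_ℓ = v_i·e·α_i^ℓ, so α_err = S_1/S_0.
  S_0^{−1} = 10^{−1} = 4 (mod 13), so α_err = 5·4 = 20 ≡ 7 = α_4. Error position i = 4.
  Consistency check: S_2/S_1 = 9·8 = 72 ≡ 7 = α_err ✓ (single-error assumption holds).
Step 4: error magnitude e = S_0/v_4 = S_0·∏_{j≠4}(α_4 − α_j) = 10·2 = 20 ≡ 7 (mod 13).
Step 5: correct position 4: c_4 = r_4 − e = 1 − 7 ≡ 7 (mod 13). Hence c = [6, 0, 1, 7, 2].
  Check: interpolating c through the α_i gives m(x) = 11 + 5·x (degree < 2) with m(α_i) = c_i for every i, so c is indeed a codeword.


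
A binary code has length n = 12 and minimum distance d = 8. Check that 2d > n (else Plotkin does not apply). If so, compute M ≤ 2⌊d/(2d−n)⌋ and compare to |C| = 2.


Plotkin bound M ≤ 4; given |C| = 2 ≤ bound (satisfied).

Check applicability: 2d = 16, n = 12.
2d − n = 4 > 0, so Plotkin applies.
Compute d/(2d−n) = 8/4 ≈ 2.0000.
⌊d/(2d−n)⌋ = 2.
Plotkin bound: M ≤ 2·2 = 4.
Given |C| = 2, check: satisfied.
This |C| is below the Plotkin bound.


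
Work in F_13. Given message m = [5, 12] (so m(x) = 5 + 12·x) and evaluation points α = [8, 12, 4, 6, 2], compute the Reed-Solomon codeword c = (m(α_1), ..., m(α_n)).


c = [10, 6, 1, 12, 3]

Message polynomial: m(x) = 5 + 12·x (mod 13).
For each evaluation point α_i, compute m(α_i) mod 13:
  α_1 = 8: Horner steps 12 → 10, so m(8) = 10.
  α_2 = 12: Horner steps 12 → 6, so m(12) = 6.
  α_3 = 4: Horner steps 12 → 1, so m(4) = 1.
  α_4 = 6: Horner steps 12 → 12, so m(6) = 12.
  α_5 = 2: Horner steps 12 → 3, so m(2) = 3.
Codeword c = [10, 6, 1, 12, 3] ∈ F_13^5.


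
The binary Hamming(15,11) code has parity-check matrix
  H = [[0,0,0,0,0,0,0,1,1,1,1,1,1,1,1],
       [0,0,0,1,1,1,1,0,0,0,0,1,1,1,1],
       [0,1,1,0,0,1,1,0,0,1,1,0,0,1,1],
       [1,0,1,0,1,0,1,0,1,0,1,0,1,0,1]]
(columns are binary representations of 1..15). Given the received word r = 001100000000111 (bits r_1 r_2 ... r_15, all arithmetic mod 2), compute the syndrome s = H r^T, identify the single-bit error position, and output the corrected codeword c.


s = (1, 0, 1, 1)^T, error position = 11, corrected codeword c = 001100000010111

Compute s = H r^T mod 2 one row at a time:
  s_1 = 0 + 0 + 0 + 0 + 0 + 1 + 1 + 1 = 3 ≡ 1 (mod 2).
  s_2 = 1 + 0 + 0 + 0 + 0 + 1 + 1 + 1 = 4 ≡ 0 (mod 2).
  s_3 = 0 + 1 + 0 + 0 + 0 + 0 + 1 + 1 = 3 ≡ 1 (mod 2).
  s_4 = 0 + 1 + 0 + 0 + 0 + 0 + 1 + 1 = 3 ≡ 1 (mod 2).
s = (1, 0, 1, 1)^T — this equals column 11 of H (binary 1011), so error is at position 11.
Correct: flip bit 11 of r = 001100000000111 to get c = 001100000010111.


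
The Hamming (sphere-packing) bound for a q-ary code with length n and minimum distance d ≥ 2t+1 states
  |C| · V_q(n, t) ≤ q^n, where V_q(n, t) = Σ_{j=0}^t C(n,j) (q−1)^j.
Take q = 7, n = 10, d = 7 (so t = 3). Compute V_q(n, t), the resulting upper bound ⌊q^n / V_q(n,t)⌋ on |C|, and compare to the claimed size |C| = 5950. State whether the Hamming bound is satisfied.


V_q(n, t) = 27601, q^n = 282475249, Hamming bound = 10234, |C| = 5950 ≤ bound (satisfied).

Step 1: Compute V_q(n, t) = Σ_{j=0}^3 C(n, j) (q−1)^j.
  j = 0: C(10,0)·(6)^0 = 1·1 = 1.
  j = 1: C(10,1)·(6)^1 = 10·6 = 60.
  j = 2: C(10,2)·(6)^2 = 45·36 = 1620.
  j = 3: C(10,3)·(6)^3 = 120·216 = 25920.
  V_q(n, t) = 1 + 60 + 1620 + 25920 = 27601.
Step 2: q^n = 7^10 = 282475249.
Step 3: Hamming bound ⌊q^n / V_q(n,t)⌋ = ⌊282475249/27601⌋ = 10234.
Step 4: Compare |C| = 5950 to 10234: satisfied.
The claimed |C| lies below the Hamming bound.


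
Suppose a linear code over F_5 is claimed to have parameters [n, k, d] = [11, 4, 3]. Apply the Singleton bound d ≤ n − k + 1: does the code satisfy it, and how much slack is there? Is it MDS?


Singleton RHS = n − k + 1 = 8, slack = 5, bound satisfied, not MDS.

Singleton bound: d ≤ n − k + 1.
Here n = 11, k = 4, so n − k + 1 = 8.
Given d = 3, check d ≤ 8: YES.
Slack = (n − k + 1) − d = 5.
The code is NOT MDS (slack = 5 > 0).
Description: the claimed parameters are [11, 4, 3]_5; such a code would be non-MDS.


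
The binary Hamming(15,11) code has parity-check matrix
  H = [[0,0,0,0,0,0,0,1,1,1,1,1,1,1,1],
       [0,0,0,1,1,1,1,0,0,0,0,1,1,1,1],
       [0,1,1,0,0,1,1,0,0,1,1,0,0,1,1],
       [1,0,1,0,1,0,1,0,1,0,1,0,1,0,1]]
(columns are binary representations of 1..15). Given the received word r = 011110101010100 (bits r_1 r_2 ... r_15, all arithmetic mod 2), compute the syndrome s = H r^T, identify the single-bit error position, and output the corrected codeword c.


s = (1, 0, 0, 0)^T, error position = 8, corrected codeword c = 011110111010100

Compute s = H r^T mod 2 one row at a time:
  s_1 = 0 + 1 + 0 + 1 + 0 + 1 + 0 + 0 = 3 ≡ 1 (mod 2).
  s_2 = 1 + 1 + 0 + 1 + 0 + 1 + 0 + 0 = 4 ≡ 0 (mod 2).
  s_3 = 1 + 1 + 0 + 1 + 0 + 1 + 0 + 0 = 4 ≡ 0 (mod 2).
  s_4 = 0 + 1 + 1 + 1 + 1 + 1 + 1 + 0 = 6 ≡ 0 (mod 2).
s = (1, 0, 0, 0)^T — this equals column 8 of H (binary 1000), so error is at position 8.
Correct: flip bit 8 of r = 011110101010100 to get c = 011110111010100.
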